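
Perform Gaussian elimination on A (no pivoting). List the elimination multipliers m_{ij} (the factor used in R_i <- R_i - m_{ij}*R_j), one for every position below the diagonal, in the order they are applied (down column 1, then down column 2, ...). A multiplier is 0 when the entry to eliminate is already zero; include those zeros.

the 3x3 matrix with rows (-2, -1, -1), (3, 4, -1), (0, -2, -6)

Forward elimination:
R2 <- R2 - (-3/2)*R1:  [    0   5/2  -5/2 ]
R3: entry in column 1 is already 0 -> m_{31} = 0 (no row operation needed)
R3 <- R3 - (-4/5)*R2:  [  0   0  -8 ]
Multipliers (in order of application): m_{21} = -3/2, m_{31} = 0, m_{32} = -4/5

multipliers: -3/2, 0, -4/5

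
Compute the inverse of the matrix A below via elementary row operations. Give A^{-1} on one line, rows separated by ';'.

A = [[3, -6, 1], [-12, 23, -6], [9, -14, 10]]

inverse = [146/3 46/3 13/3; 22 7 2; -13 -4 -1]

Gauss-Jordan on [A | I]:
R1 <- (1/3)*R1:  [   1   -2  1/3  |  1/3    0    0 ]
R2 <- R2 - (-12)*R1:  [  0  -1  -2  |   4   1   0 ]
R3 <- R3 - (9)*R1:  [  0   4   7  |  -3   0   1 ]
R2 <- (1/-1)*R2:  [  0   1   2  |  -4  -1   0 ]
R1 <- R1 - (-2)*R2:  [     1      0   13/3  |  -23/3     -2      0 ]
R3 <- R3 - (4)*R2:  [  0   0  -1  |  13   4   1 ]
R3 <- (1/-1)*R3:  [   0    0    1  |  -13   -4   -1 ]
R1 <- R1 - (13/3)*R3:  [     1      0      0  |  146/3   46/3   13/3 ]
R2 <- R2 - (2)*R3:  [  0   1   0  |  22   7   2 ]
Right block of [I | A^{-1}] is the inverse:
[ 146/3  46/3  13/3 ]
[    22     7     2 ]
[   -13    -4    -1 ]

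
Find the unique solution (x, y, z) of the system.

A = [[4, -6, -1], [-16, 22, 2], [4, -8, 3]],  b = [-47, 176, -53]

Forward elimination on [A|b]:
R2 <- R2 - (-4)*R1:  [   0   -2   -2  -12 ]
R3 <- R3 - (1)*R1:  [  0  -2   4  -6 ]
R3 <- R3 - (1)*R2:  [ 0  0  6  6 ]
Row echelon form:
[ 4  -6  -1  |  -47 ]
[ 0  -2  -2  |  -12 ]
[ 0   0   6  |    6 ]
Back-substitution:
z = (6) / 6 = 1
y = (-12 - (-2)*(1)) / -2 = 5
x = (-47 - (-6)*(5) - (-1)*(1)) / 4 = -4

(-4, 5, 1)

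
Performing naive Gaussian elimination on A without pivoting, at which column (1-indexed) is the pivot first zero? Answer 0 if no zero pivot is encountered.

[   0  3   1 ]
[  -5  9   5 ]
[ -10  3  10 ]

Naive forward elimination:
Pivot entry (1,1) is zero but row 2 has -5 in column 1 -> naive elimination stops; a row interchange (e.g. R1 <-> R2) would be required here.

first zero-pivot column = 1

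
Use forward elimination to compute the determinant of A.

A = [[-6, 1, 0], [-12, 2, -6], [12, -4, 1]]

det(A) = 72

Forward elimination:
R2 <- R2 - (2)*R1:  [  0   0  -6 ]
R3 <- R3 - (-2)*R1:  [  0  -2   1 ]
R2 <-> R3   (pivot in column 2 was zero)
[ -6   1   0 ]
[  0  -2   1 ]
[  0   0  -6 ]
Upper-triangular form:
[ -6   1   0 ]
[  0  -2   1 ]
[  0   0  -6 ]
det(A) = (-1)^1 * (-6) * (-2) * (-6) = 72  (1 row swap -> sign -1)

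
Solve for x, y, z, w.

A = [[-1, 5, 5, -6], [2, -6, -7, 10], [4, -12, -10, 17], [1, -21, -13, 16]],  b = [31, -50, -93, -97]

Forward elimination on [A|b]:
R2 <- R2 - (-2)*R1:  [  0   4   3  -2  12 ]
R3 <- R3 - (-4)*R1:  [  0   8  10  -7  31 ]
R4 <- R4 - (-1)*R1:  [   0  -16   -8   10  -66 ]
R3 <- R3 - (2)*R2:  [  0   0   4  -3   7 ]
R4 <- R4 - (-4)*R2:  [   0    0    4    2  -18 ]
R4 <- R4 - (1)*R3:  [   0    0    0    5  -25 ]
Row echelon form:
[ -1  5  5  -6  |   31 ]
[  0  4  3  -2  |   12 ]
[  0  0  4  -3  |    7 ]
[  0  0  0   5  |  -25 ]
Back-substitution:
w = (-25) / 5 = -5
z = (7 - (-3)*(-5)) / 4 = -2
y = (12 - (3)*(-2) - (-2)*(-5)) / 4 = 2
x = (31 - (5)*(2) - (5)*(-2) - (-6)*(-5)) / -1 = -1

(-1, 2, -2, -5)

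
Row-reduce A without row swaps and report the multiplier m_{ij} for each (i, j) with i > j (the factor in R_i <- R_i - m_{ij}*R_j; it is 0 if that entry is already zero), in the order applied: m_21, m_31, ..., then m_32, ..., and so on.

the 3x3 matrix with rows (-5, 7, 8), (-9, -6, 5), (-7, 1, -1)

multipliers: 9/5, 7/5, 44/93

Forward elimination:
R2 <- R2 - (9/5)*R1:  [     0  -93/5  -47/5 ]
R3 <- R3 - (7/5)*R1:  [     0  -44/5  -61/5 ]
R3 <- R3 - (44/93)*R2:  [       0        0  -721/93 ]
Multipliers (in order of application): m_{21} = 9/5, m_{31} = 7/5, m_{32} = 44/93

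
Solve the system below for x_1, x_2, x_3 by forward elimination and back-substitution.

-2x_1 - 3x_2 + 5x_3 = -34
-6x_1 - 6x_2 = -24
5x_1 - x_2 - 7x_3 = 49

Forward elimination on [A|b]:
R2 <- R2 - (3)*R1:  [   0    3  -15   78 ]
R3 <- R3 - (-5/2)*R1:  [     0  -17/2   11/2    -36 ]
R3 <- R3 - (-17/6)*R2:  [   0    0  -37  185 ]
Row echelon form:
[ -2  -3    5  |  -34 ]
[  0   3  -15  |   78 ]
[  0   0  -37  |  185 ]
Back-substitution:
x_3 = (185) / -37 = -5
x_2 = (78 - (-15)*(-5)) / 3 = 1
x_1 = (-34 - (-3)*(1) - (5)*(-5)) / -2 = 3

(3, 1, -5)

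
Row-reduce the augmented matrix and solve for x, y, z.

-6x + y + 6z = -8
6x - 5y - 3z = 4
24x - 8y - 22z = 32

(-3, -2, -4)

Forward elimination on [A|b]:
R2 <- R2 - (-1)*R1:  [  0  -4   3  -4 ]
R3 <- R3 - (-4)*R1:  [  0  -4   2   0 ]
R3 <- R3 - (1)*R2:  [  0   0  -1   4 ]
Row echelon form:
[ -6   1   6  |  -8 ]
[  0  -4   3  |  -4 ]
[  0   0  -1  |   4 ]
Back-substitution:
z = (4) / -1 = -4
y = (-4 - (3)*(-4)) / -4 = -2
x = (-8 - (1)*(-2) - (6)*(-4)) / -6 = -3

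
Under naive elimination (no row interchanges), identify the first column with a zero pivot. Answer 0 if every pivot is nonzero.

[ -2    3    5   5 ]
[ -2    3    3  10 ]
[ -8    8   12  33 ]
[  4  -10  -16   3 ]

Naive forward elimination:
R2 <- R2 - (1)*R1:  [  0   0  -2   5 ]
R3 <- R3 - (4)*R1:  [  0  -4  -8  13 ]
R4 <- R4 - (-2)*R1:  [  0  -4  -6  13 ]
Matrix at this point:
[ -2   3   5   5 ]
[  0   0  -2   5 ]
[  0  -4  -8  13 ]
[  0  -4  -6  13 ]
Pivot entry (2,2) is zero but row 3 has -4 in column 2 -> naive elimination stops; a row interchange (e.g. R2 <-> R3) would be required here.

first zero-pivot column = 2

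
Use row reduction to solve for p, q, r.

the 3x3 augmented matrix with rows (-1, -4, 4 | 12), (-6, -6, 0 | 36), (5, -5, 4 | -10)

(-4, -2, 0)

Forward elimination on [A|b]:
R2 <- R2 - (6)*R1:  [   0   18  -24  -36 ]
R3 <- R3 - (-5)*R1:  [   0  -25   24   50 ]
R3 <- R3 - (-25/18)*R2:  [     0      0  -28/3      0 ]
Row echelon form:
[ -1  -4      4  |   12 ]
[  0  18    -24  |  -36 ]
[  0   0  -28/3  |    0 ]
Back-substitution:
r = (0) / (-28/3) = 0
q = (-36 - (-24)*(0)) / 18 = -2
p = (12 - (-4)*(-2) - (4)*(0)) / -1 = -4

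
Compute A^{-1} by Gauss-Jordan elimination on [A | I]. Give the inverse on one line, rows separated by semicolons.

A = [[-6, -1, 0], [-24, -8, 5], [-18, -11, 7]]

Gauss-Jordan on [A | I]:
R1 <- (1/-6)*R1:  [    1   1/6     0  |  -1/6     0     0 ]
R2 <- R2 - (-24)*R1:  [  0  -4   5  |  -4   1   0 ]
R3 <- R3 - (-18)*R1:  [  0  -8   7  |  -3   0   1 ]
R2 <- (1/-4)*R2:  [    0     1  -5/4  |     1  -1/4     0 ]
R1 <- R1 - (1/6)*R2:  [    1     0  5/24  |  -1/3  1/24     0 ]
R3 <- R3 - (-8)*R2:  [  0   0  -3  |   5  -2   1 ]
R3 <- (1/-3)*R3:  [    0     0     1  |  -5/3   2/3  -1/3 ]
R1 <- R1 - (5/24)*R3:  [     1      0      0  |   1/72  -7/72   5/72 ]
R2 <- R2 - (-5/4)*R3:  [      0       1       0  |  -13/12    7/12   -5/12 ]
Right block of [I | A^{-1}] is the inverse:
[   1/72  -7/72   5/72 ]
[ -13/12   7/12  -5/12 ]
[   -5/3    2/3   -1/3 ]

inverse = [1/72 -7/72 5/72; -13/12 7/12 -5/12; -5/3 2/3 -1/3]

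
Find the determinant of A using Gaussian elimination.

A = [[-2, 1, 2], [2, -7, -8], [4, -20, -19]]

det(A) = 36

Forward elimination:
R2 <- R2 - (-1)*R1:  [  0  -6  -6 ]
R3 <- R3 - (-2)*R1:  [   0  -18  -15 ]
R3 <- R3 - (3)*R2:  [ 0  0  3 ]
Upper-triangular form:
[ -2   1   2 ]
[  0  -6  -6 ]
[  0   0   3 ]
det(A) = (-1)^0 * (-2) * (-6) * (3) = 36  (0 row swaps -> sign +1)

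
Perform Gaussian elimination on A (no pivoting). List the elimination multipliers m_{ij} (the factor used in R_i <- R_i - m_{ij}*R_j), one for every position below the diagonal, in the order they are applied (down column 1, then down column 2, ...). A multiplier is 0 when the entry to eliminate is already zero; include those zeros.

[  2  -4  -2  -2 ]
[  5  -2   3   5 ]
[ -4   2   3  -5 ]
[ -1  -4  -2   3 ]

multipliers: 5/2, -2, -1/2, -3/4, -3/4, 3/5

Forward elimination:
R2 <- R2 - (5/2)*R1:  [  0   8   8  10 ]
R3 <- R3 - (-2)*R1:  [  0  -6  -1  -9 ]
R4 <- R4 - (-1/2)*R1:  [  0  -6  -3   2 ]
R3 <- R3 - (-3/4)*R2:  [    0     0     5  -3/2 ]
R4 <- R4 - (-3/4)*R2:  [    0     0     3  19/2 ]
R4 <- R4 - (3/5)*R3:  [    0     0     0  52/5 ]
Multipliers (in order of application): m_{21} = 5/2, m_{31} = -2, m_{41} = -1/2, m_{32} = -3/4, m_{42} = -3/4, m_{43} = 3/5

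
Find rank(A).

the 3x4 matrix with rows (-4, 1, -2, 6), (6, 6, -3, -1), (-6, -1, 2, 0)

Row reduction:
R2 <- R2 - (-3/2)*R1:  [    0  15/2    -6     8 ]
R3 <- R3 - (3/2)*R1:  [    0  -5/2     5    -9 ]
R3 <- R3 - (-1/3)*R2:  [     0      0      3  -19/3 ]
Row echelon form:
[ -4     1  -2      6 ]
[  0  15/2  -6      8 ]
[  0     0   3  -19/3 ]
Nonzero rows / pivot columns: 3

rank(A) = 3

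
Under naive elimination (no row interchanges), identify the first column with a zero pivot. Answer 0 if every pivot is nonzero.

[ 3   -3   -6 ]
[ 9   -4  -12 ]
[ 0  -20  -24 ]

first zero-pivot column = 3

Naive forward elimination:
R2 <- R2 - (3)*R1:  [ 0  5  6 ]
R3 <- R3 - (-4)*R2:  [ 0  0  0 ]
Matrix at this point:
[ 3  -3  -6 ]
[ 0   5   6 ]
[ 0   0   0 ]
Pivot entry (3,3) in the last row is zero and there are no rows below to swap with -> zero pivot in column 3 (A is singular).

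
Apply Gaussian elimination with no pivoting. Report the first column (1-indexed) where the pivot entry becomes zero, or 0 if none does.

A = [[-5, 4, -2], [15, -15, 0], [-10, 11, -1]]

Naive forward elimination:
R2 <- R2 - (-3)*R1:  [  0  -3  -6 ]
R3 <- R3 - (2)*R1:  [ 0  3  3 ]
R3 <- R3 - (-1)*R2:  [  0   0  -3 ]
All pivots nonzero; naive elimination completes without hitting a zero pivot.

first zero-pivot column = 0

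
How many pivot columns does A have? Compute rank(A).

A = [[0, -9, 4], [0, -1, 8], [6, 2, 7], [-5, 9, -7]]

Row reduction:
R1 <-> R3   (pivot in column 1 was zero)
[  6   2   7 ]
[  0  -1   8 ]
[  0  -9   4 ]
[ -5   9  -7 ]
R4 <- R4 - (-5/6)*R1:  [    0  32/3  -7/6 ]
R3 <- R3 - (9)*R2:  [   0    0  -68 ]
R4 <- R4 - (-32/3)*R2:  [     0      0  505/6 ]
R4 <- R4 - (-505/408)*R3:  [ 0  0  0 ]
Row echelon form:
[ 6   2    7 ]
[ 0  -1    8 ]
[ 0   0  -68 ]
[ 0   0    0 ]
Nonzero rows / pivot columns: 3

rank(A) = 3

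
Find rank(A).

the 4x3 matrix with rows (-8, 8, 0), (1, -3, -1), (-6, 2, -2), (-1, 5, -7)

rank(A) = 3

Row reduction:
R2 <- R2 - (-1/8)*R1:  [  0  -2  -1 ]
R3 <- R3 - (3/4)*R1:  [  0  -4  -2 ]
R4 <- R4 - (1/8)*R1:  [  0   4  -7 ]
R3 <- R3 - (2)*R2:  [ 0  0  0 ]
R4 <- R4 - (-2)*R2:  [  0   0  -9 ]
R3 <-> R4   (pivot in column 3 was zero)
[ -8   8   0 ]
[  0  -2  -1 ]
[  0   0  -9 ]
[  0   0   0 ]
Row echelon form:
[ -8   8   0 ]
[  0  -2  -1 ]
[  0   0  -9 ]
[  0   0   0 ]
Nonzero rows / pivot columns: 3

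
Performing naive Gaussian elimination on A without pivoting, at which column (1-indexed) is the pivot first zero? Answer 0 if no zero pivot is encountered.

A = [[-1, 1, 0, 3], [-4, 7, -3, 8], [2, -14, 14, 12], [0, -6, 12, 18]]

first zero-pivot column = 0

Naive forward elimination:
R2 <- R2 - (4)*R1:  [  0   3  -3  -4 ]
R3 <- R3 - (-2)*R1:  [   0  -12   14   18 ]
R3 <- R3 - (-4)*R2:  [ 0  0  2  2 ]
R4 <- R4 - (-2)*R2:  [  0   0   6  10 ]
R4 <- R4 - (3)*R3:  [ 0  0  0  4 ]
All pivots nonzero; naive elimination completes without hitting a zero pivot.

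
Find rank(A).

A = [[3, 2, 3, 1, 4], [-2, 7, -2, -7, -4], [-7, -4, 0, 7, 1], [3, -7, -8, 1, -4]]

rank(A) = 4

Row reduction:
R2 <- R2 - (-2/3)*R1:  [     0   25/3      0  -19/3   -4/3 ]
R3 <- R3 - (-7/3)*R1:  [    0   2/3     7  28/3  31/3 ]
R4 <- R4 - (1)*R1:  [   0   -9  -11    0   -8 ]
R3 <- R3 - (2/25)*R2:  [      0       0       7  246/25  261/25 ]
R4 <- R4 - (-27/25)*R2:  [       0        0      -11  -171/25  -236/25 ]
R4 <- R4 - (-11/7)*R3:  [        0         0         0  1509/175  1219/175 ]
Row echelon form:
[ 3     2  3         1         4 ]
[ 0  25/3  0     -19/3      -4/3 ]
[ 0     0  7    246/25    261/25 ]
[ 0     0  0  1509/175  1219/175 ]
Nonzero rows / pivot columns: 4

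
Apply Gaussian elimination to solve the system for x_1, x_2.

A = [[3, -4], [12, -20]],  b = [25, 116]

Forward elimination on [A|b]:
R2 <- R2 - (4)*R1:  [  0  -4  16 ]
Row echelon form:
[ 3  -4  |  25 ]
[ 0  -4  |  16 ]
Back-substitution:
x_2 = (16) / -4 = -4
x_1 = (25 - (-4)*(-4)) / 3 = 3

(3, -4)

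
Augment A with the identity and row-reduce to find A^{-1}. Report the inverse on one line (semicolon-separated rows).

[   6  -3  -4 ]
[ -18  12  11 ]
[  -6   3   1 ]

inverse = [7/18 1/6 -5/18; 8/9 1/3 -1/9; -1/3 0 -1/3]

Gauss-Jordan on [A | I]:
R1 <- (1/6)*R1:  [    1  -1/2  -2/3  |   1/6     0     0 ]
R2 <- R2 - (-18)*R1:  [  0   3  -1  |   3   1   0 ]
R3 <- R3 - (-6)*R1:  [  0   0  -3  |   1   0   1 ]
R2 <- (1/3)*R2:  [    0     1  -1/3  |     1   1/3     0 ]
R1 <- R1 - (-1/2)*R2:  [    1     0  -5/6  |   2/3   1/6     0 ]
R3 <- (1/-3)*R3:  [    0     0     1  |  -1/3     0  -1/3 ]
R1 <- R1 - (-5/6)*R3:  [     1      0      0  |   7/18    1/6  -5/18 ]
R2 <- R2 - (-1/3)*R3:  [    0     1     0  |   8/9   1/3  -1/9 ]
Right block of [I | A^{-1}] is the inverse:
[ 7/18  1/6  -5/18 ]
[  8/9  1/3   -1/9 ]
[ -1/3    0   -1/3 ]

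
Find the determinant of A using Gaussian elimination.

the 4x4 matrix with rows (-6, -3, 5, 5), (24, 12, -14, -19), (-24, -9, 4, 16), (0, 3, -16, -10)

det(A) = -648

Forward elimination:
R2 <- R2 - (-4)*R1:  [ 0  0  6  1 ]
R3 <- R3 - (4)*R1:  [   0    3  -16   -4 ]
R2 <-> R3   (pivot in column 2 was zero)
[ -6  -3    5    5 ]
[  0   3  -16   -4 ]
[  0   0    6    1 ]
[  0   3  -16  -10 ]
R4 <- R4 - (1)*R2:  [  0   0   0  -6 ]
Upper-triangular form:
[ -6  -3    5   5 ]
[  0   3  -16  -4 ]
[  0   0    6   1 ]
[  0   0    0  -6 ]
det(A) = (-1)^1 * (-6) * (3) * (6) * (-6) = -648  (1 row swap -> sign -1)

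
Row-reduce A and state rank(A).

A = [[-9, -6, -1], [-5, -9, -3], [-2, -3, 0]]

rank(A) = 3

Row reduction:
R2 <- R2 - (5/9)*R1:  [     0  -17/3  -22/9 ]
R3 <- R3 - (2/9)*R1:  [    0  -5/3   2/9 ]
R3 <- R3 - (5/17)*R2:  [     0      0  16/17 ]
Row echelon form:
[ -9     -6     -1 ]
[  0  -17/3  -22/9 ]
[  0      0  16/17 ]
Nonzero rows / pivot columns: 3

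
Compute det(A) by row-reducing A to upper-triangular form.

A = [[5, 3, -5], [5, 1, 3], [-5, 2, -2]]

det(A) = -130

Forward elimination:
R2 <- R2 - (1)*R1:  [  0  -2   8 ]
R3 <- R3 - (-1)*R1:  [  0   5  -7 ]
R3 <- R3 - (-5/2)*R2:  [  0   0  13 ]
Upper-triangular form:
[ 5   3  -5 ]
[ 0  -2   8 ]
[ 0   0  13 ]
det(A) = (-1)^0 * (5) * (-2) * (13) = -130  (0 row swaps -> sign +1)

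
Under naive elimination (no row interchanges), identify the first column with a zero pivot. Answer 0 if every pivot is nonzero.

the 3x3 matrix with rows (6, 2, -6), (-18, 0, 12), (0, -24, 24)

Naive forward elimination:
R2 <- R2 - (-3)*R1:  [  0   6  -6 ]
R3 <- R3 - (-4)*R2:  [ 0  0  0 ]
Matrix at this point:
[ 6  2  -6 ]
[ 0  6  -6 ]
[ 0  0   0 ]
Pivot entry (3,3) in the last row is zero and there are no rows below to swap with -> zero pivot in column 3 (A is singular).

first zero-pivot column = 3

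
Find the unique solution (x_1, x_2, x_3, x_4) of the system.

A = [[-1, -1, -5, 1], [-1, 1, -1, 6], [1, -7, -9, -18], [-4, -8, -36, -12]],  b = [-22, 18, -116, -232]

(1, 0, 5, 4)

Forward elimination on [A|b]:
R2 <- R2 - (1)*R1:  [  0   2   4   5  40 ]
R3 <- R3 - (-1)*R1:  [    0    -8   -14   -17  -138 ]
R4 <- R4 - (4)*R1:  [    0    -4   -16   -16  -144 ]
R3 <- R3 - (-4)*R2:  [  0   0   2   3  22 ]
R4 <- R4 - (-2)*R2:  [   0    0   -8   -6  -64 ]
R4 <- R4 - (-4)*R3:  [  0   0   0   6  24 ]
Row echelon form:
[ -1  -1  -5  1  |  -22 ]
[  0   2   4  5  |   40 ]
[  0   0   2  3  |   22 ]
[  0   0   0  6  |   24 ]
Back-substitution:
x_4 = (24) / 6 = 4
x_3 = (22 - (3)*(4)) / 2 = 5
x_2 = (40 - (4)*(5) - (5)*(4)) / 2 = 0
x_1 = (-22 - (-1)*(0) - (-5)*(5) - (1)*(4)) / -1 = 1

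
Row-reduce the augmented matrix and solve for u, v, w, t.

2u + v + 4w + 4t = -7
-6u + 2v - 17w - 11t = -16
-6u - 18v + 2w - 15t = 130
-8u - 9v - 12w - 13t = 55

Forward elimination on [A|b]:
R2 <- R2 - (-3)*R1:  [   0    5   -5    1  -37 ]
R3 <- R3 - (-3)*R1:  [   0  -15   14   -3  109 ]
R4 <- R4 - (-4)*R1:  [  0  -5   4   3  27 ]
R3 <- R3 - (-3)*R2:  [  0   0  -1   0  -2 ]
R4 <- R4 - (-1)*R2:  [   0    0   -1    4  -10 ]
R4 <- R4 - (1)*R3:  [  0   0   0   4  -8 ]
Row echelon form:
[ 2  1   4  4  |   -7 ]
[ 0  5  -5  1  |  -37 ]
[ 0  0  -1  0  |   -2 ]
[ 0  0   0  4  |   -8 ]
Back-substitution:
t = (-8) / 4 = -2
w = (-2) / -1 = 2
v = (-37 - (-5)*(2) - (1)*(-2)) / 5 = -5
u = (-7 - (1)*(-5) - (4)*(2) - (4)*(-2)) / 2 = -1

(-1, -5, 2, -2)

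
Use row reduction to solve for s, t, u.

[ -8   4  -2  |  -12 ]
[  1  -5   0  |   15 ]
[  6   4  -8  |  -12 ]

(0, -3, 0)

Forward elimination on [A|b]:
R2 <- R2 - (-1/8)*R1:  [    0  -9/2  -1/4  27/2 ]
R3 <- R3 - (-3/4)*R1:  [     0      7  -19/2    -21 ]
R3 <- R3 - (-14/9)*R2:  [     0      0  -89/9      0 ]
Row echelon form:
[ -8     4     -2  |   -12 ]
[  0  -9/2   -1/4  |  27/2 ]
[  0     0  -89/9  |     0 ]
Back-substitution:
u = (0) / (-89/9) = 0
t = (27/2 - (-1/4)*(0)) / (-9/2) = -3
s = (-12 - (4)*(-3) - (-2)*(0)) / -8 = 0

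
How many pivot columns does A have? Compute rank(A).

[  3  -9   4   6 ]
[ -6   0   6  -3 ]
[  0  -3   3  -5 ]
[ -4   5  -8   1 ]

rank(A) = 4

Row reduction:
R2 <- R2 - (-2)*R1:  [   0  -18   14    9 ]
R4 <- R4 - (-4/3)*R1:  [    0    -7  -8/3     9 ]
R3 <- R3 - (1/6)*R2:  [     0      0    2/3  -13/2 ]
R4 <- R4 - (7/18)*R2:  [     0      0  -73/9   11/2 ]
R4 <- R4 - (-73/6)*R3:  [       0        0        0  -883/12 ]
Row echelon form:
[ 3   -9    4        6 ]
[ 0  -18   14        9 ]
[ 0    0  2/3    -13/2 ]
[ 0    0    0  -883/12 ]
Nonzero rows / pivot columns: 4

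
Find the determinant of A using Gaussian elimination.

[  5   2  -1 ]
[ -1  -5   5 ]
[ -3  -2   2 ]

det(A) = -13

Forward elimination:
R2 <- R2 - (-1/5)*R1:  [     0  -23/5   24/5 ]
R3 <- R3 - (-3/5)*R1:  [    0  -4/5   7/5 ]
R3 <- R3 - (4/23)*R2:  [     0      0  13/23 ]
Upper-triangular form:
[ 5      2     -1 ]
[ 0  -23/5   24/5 ]
[ 0      0  13/23 ]
det(A) = (-1)^0 * (5) * (-23/5) * (13/23) = -13  (0 row swaps -> sign +1)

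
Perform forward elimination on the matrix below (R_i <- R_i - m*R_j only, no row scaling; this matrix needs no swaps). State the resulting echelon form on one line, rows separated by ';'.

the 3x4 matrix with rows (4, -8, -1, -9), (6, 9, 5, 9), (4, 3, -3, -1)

REF = [4 -8 -1 -9; 0 21 13/2 45/2; 0 0 -227/42 -53/14]

Forward elimination:
R2 <- R2 - (3/2)*R1:  [    0    21  13/2  45/2 ]
R3 <- R3 - (1)*R1:  [  0  11  -2   8 ]
R3 <- R3 - (11/21)*R2:  [       0        0  -227/42   -53/14 ]
Row echelon form:
[ 4  -8       -1      -9 ]
[ 0  21     13/2    45/2 ]
[ 0   0  -227/42  -53/14 ]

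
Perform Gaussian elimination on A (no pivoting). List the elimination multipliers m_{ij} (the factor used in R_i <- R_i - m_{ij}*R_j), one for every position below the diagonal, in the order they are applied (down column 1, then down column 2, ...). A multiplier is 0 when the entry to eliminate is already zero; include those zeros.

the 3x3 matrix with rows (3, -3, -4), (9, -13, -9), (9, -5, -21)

multipliers: 3, 3, -1

Forward elimination:
R2 <- R2 - (3)*R1:  [  0  -4   3 ]
R3 <- R3 - (3)*R1:  [  0   4  -9 ]
R3 <- R3 - (-1)*R2:  [  0   0  -6 ]
Multipliers (in order of application): m_{21} = 3, m_{31} = 3, m_{32} = -1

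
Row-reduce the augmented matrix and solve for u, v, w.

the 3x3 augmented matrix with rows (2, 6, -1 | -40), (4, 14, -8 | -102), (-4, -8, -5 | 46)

(-4, -5, 2)

Forward elimination on [A|b]:
R2 <- R2 - (2)*R1:  [   0    2   -6  -22 ]
R3 <- R3 - (-2)*R1:  [   0    4   -7  -34 ]
R3 <- R3 - (2)*R2:  [  0   0   5  10 ]
Row echelon form:
[ 2  6  -1  |  -40 ]
[ 0  2  -6  |  -22 ]
[ 0  0   5  |   10 ]
Back-substitution:
w = (10) / 5 = 2
v = (-22 - (-6)*(2)) / 2 = -5
u = (-40 - (6)*(-5) - (-1)*(2)) / 2 = -4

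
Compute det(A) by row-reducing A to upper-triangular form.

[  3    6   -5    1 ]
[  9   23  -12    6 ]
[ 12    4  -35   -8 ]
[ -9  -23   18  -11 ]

det(A) = 225

Forward elimination:
R2 <- R2 - (3)*R1:  [ 0  5  3  3 ]
R3 <- R3 - (4)*R1:  [   0  -20  -15  -12 ]
R4 <- R4 - (-3)*R1:  [  0  -5   3  -8 ]
R3 <- R3 - (-4)*R2:  [  0   0  -3   0 ]
R4 <- R4 - (-1)*R2:  [  0   0   6  -5 ]
R4 <- R4 - (-2)*R3:  [  0   0   0  -5 ]
Upper-triangular form:
[ 3  6  -5   1 ]
[ 0  5   3   3 ]
[ 0  0  -3   0 ]
[ 0  0   0  -5 ]
det(A) = (-1)^0 * (3) * (5) * (-3) * (-5) = 225  (0 row swaps -> sign +1)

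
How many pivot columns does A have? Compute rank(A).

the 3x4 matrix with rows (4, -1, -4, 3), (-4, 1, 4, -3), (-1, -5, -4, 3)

rank(A) = 2

Row reduction:
R2 <- R2 - (-1)*R1:  [ 0  0  0  0 ]
R3 <- R3 - (-1/4)*R1:  [     0  -21/4     -5   15/4 ]
R2 <-> R3   (pivot in column 2 was zero)
[ 4     -1  -4     3 ]
[ 0  -21/4  -5  15/4 ]
[ 0      0   0     0 ]
Row echelon form:
[ 4     -1  -4     3 ]
[ 0  -21/4  -5  15/4 ]
[ 0      0   0     0 ]
Nonzero rows / pivot columns: 2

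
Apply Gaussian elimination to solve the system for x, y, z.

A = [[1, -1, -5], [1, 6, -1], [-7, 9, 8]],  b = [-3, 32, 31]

(2, 5, 0)

Forward elimination on [A|b]:
R2 <- R2 - (1)*R1:  [  0   7   4  35 ]
R3 <- R3 - (-7)*R1:  [   0    2  -27   10 ]
R3 <- R3 - (2/7)*R2:  [      0       0  -197/7       0 ]
Row echelon form:
[ 1  -1      -5  |  -3 ]
[ 0   7       4  |  35 ]
[ 0   0  -197/7  |   0 ]
Back-substitution:
z = (0) / (-197/7) = 0
y = (35 - (4)*(0)) / 7 = 5
x = (-3 - (-1)*(5) - (-5)*(0)) / 1 = 2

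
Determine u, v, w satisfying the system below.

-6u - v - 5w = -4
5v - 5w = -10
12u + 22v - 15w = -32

Forward elimination on [A|b]:
R3 <- R3 - (-2)*R1:  [   0   20  -25  -40 ]
R3 <- R3 - (4)*R2:  [  0   0  -5   0 ]
Row echelon form:
[ -6  -1  -5  |   -4 ]
[  0   5  -5  |  -10 ]
[  0   0  -5  |    0 ]
Back-substitution:
w = (0) / -5 = 0
v = (-10 - (-5)*(0)) / 5 = -2
u = (-4 - (-1)*(-2) - (-5)*(0)) / -6 = 1

(1, -2, 0)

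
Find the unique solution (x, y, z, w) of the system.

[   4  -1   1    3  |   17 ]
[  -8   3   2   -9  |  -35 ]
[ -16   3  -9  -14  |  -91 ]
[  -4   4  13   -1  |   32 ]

(-1, -5, 4, 4)

Forward elimination on [A|b]:
R2 <- R2 - (-2)*R1:  [  0   1   4  -3  -1 ]
R3 <- R3 - (-4)*R1:  [   0   -1   -5   -2  -23 ]
R4 <- R4 - (-1)*R1:  [  0   3  14   2  49 ]
R3 <- R3 - (-1)*R2:  [   0    0   -1   -5  -24 ]
R4 <- R4 - (3)*R2:  [  0   0   2  11  52 ]
R4 <- R4 - (-2)*R3:  [ 0  0  0  1  4 ]
Row echelon form:
[ 4  -1   1   3  |   17 ]
[ 0   1   4  -3  |   -1 ]
[ 0   0  -1  -5  |  -24 ]
[ 0   0   0   1  |    4 ]
Back-substitution:
w = (4) / 1 = 4
z = (-24 - (-5)*(4)) / -1 = 4
y = (-1 - (4)*(4) - (-3)*(4)) / 1 = -5
x = (17 - (-1)*(-5) - (1)*(4) - (3)*(4)) / 4 = -1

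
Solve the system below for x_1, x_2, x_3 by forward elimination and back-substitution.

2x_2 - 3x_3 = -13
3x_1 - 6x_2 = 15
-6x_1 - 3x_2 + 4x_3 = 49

Forward elimination on [A|b]:
R1 <-> R2   (pivot in column 1 was zero)
[  3  -6   0   15 ]
[  0   2  -3  -13 ]
[ -6  -3   4   49 ]
R3 <- R3 - (-2)*R1:  [   0  -15    4   79 ]
R3 <- R3 - (-15/2)*R2:  [     0      0  -37/2  -37/2 ]
Row echelon form:
[ 3  -6      0  |     15 ]
[ 0   2     -3  |    -13 ]
[ 0   0  -37/2  |  -37/2 ]
Back-substitution:
x_3 = (-37/2) / (-37/2) = 1
x_2 = (-13 - (-3)*(1)) / 2 = -5
x_1 = (15 - (-6)*(-5)) / 3 = -5

(-5, -5, 1)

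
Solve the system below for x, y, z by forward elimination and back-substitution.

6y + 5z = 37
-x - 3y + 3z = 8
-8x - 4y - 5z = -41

Forward elimination on [A|b]:
R1 <-> R2   (pivot in column 1 was zero)
[ -1  -3   3    8 ]
[  0   6   5   37 ]
[ -8  -4  -5  -41 ]
R3 <- R3 - (8)*R1:  [    0    20   -29  -105 ]
R3 <- R3 - (10/3)*R2:  [      0       0  -137/3  -685/3 ]
Row echelon form:
[ -1  -3       3  |       8 ]
[  0   6       5  |      37 ]
[  0   0  -137/3  |  -685/3 ]
Back-substitution:
z = (-685/3) / (-137/3) = 5
y = (37 - (5)*(5)) / 6 = 2
x = (8 - (-3)*(2) - (3)*(5)) / -1 = 1

(1, 2, 5)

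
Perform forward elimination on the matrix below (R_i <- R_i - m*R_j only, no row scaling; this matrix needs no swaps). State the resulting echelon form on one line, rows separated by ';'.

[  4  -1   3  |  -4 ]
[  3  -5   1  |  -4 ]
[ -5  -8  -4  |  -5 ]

Forward elimination:
R2 <- R2 - (3/4)*R1:  [     0  -17/4   -5/4     -1 ]
R3 <- R3 - (-5/4)*R1:  [     0  -37/4   -1/4    -10 ]
R3 <- R3 - (37/17)*R2:  [       0        0    42/17  -133/17 ]
Row echelon form:
[ 4     -1      3  |       -4 ]
[ 0  -17/4   -5/4  |       -1 ]
[ 0      0  42/17  |  -133/17 ]

REF = [4 -1 3 -4; 0 -17/4 -5/4 -1; 0 0 42/17 -133/17]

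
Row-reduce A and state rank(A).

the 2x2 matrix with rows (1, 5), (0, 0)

Row reduction:
Row echelon form:
[ 1  5 ]
[ 0  0 ]
Nonzero rows / pivot columns: 1

rank(A) = 1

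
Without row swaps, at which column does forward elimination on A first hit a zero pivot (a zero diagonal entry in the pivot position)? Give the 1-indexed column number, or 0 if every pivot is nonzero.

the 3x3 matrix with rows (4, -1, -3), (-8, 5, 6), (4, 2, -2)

first zero-pivot column = 0

Naive forward elimination:
R2 <- R2 - (-2)*R1:  [ 0  3  0 ]
R3 <- R3 - (1)*R1:  [ 0  3  1 ]
R3 <- R3 - (1)*R2:  [ 0  0  1 ]
All pivots nonzero; naive elimination completes without hitting a zero pivot.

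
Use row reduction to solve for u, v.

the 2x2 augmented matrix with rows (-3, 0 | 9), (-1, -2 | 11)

Forward elimination on [A|b]:
R2 <- R2 - (1/3)*R1:  [  0  -2   8 ]
Row echelon form:
[ -3   0  |  9 ]
[  0  -2  |  8 ]
Back-substitution:
v = (8) / -2 = -4
u = (9) / -3 = -3

(-3, -4)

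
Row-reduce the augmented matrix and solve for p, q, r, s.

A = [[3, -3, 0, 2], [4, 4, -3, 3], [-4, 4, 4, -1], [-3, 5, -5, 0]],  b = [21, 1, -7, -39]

Forward elimination on [A|b]:
R2 <- R2 - (4/3)*R1:  [   0    8   -3  1/3  -27 ]
R3 <- R3 - (-4/3)*R1:  [   0    0    4  5/3   21 ]
R4 <- R4 - (-1)*R1:  [   0    2   -5    2  -18 ]
R4 <- R4 - (1/4)*R2:  [     0      0  -17/4  23/12  -45/4 ]
R4 <- R4 - (-17/16)*R3:  [      0       0       0   59/16  177/16 ]
Row echelon form:
[ 3  -3   0      2  |      21 ]
[ 0   8  -3    1/3  |     -27 ]
[ 0   0   4    5/3  |      21 ]
[ 0   0   0  59/16  |  177/16 ]
Back-substitution:
s = (177/16) / (59/16) = 3
r = (21 - (5/3)*(3)) / 4 = 4
q = (-27 - (-3)*(4) - (1/3)*(3)) / 8 = -2
p = (21 - (-3)*(-2) - (2)*(3)) / 3 = 3

(3, -2, 4, 3)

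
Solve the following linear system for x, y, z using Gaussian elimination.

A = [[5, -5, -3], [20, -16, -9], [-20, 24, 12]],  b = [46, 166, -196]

Forward elimination on [A|b]:
R2 <- R2 - (4)*R1:  [   0    4    3  -18 ]
R3 <- R3 - (-4)*R1:  [   0    4    0  -12 ]
R3 <- R3 - (1)*R2:  [  0   0  -3   6 ]
Row echelon form:
[ 5  -5  -3  |   46 ]
[ 0   4   3  |  -18 ]
[ 0   0  -3  |    6 ]
Back-substitution:
z = (6) / -3 = -2
y = (-18 - (3)*(-2)) / 4 = -3
x = (46 - (-5)*(-3) - (-3)*(-2)) / 5 = 5

(5, -3, -2)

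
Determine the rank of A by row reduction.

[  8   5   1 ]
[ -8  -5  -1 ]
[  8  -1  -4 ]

Row reduction:
R2 <- R2 - (-1)*R1:  [ 0  0  0 ]
R3 <- R3 - (1)*R1:  [  0  -6  -5 ]
R2 <-> R3   (pivot in column 2 was zero)
[ 8   5   1 ]
[ 0  -6  -5 ]
[ 0   0   0 ]
Row echelon form:
[ 8   5   1 ]
[ 0  -6  -5 ]
[ 0   0   0 ]
Nonzero rows / pivot columns: 2

rank(A) = 2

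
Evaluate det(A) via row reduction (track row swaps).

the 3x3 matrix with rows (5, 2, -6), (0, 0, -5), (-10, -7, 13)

det(A) = -75

Forward elimination:
R3 <- R3 - (-2)*R1:  [  0  -3   1 ]
R2 <-> R3   (pivot in column 2 was zero)
[ 5   2  -6 ]
[ 0  -3   1 ]
[ 0   0  -5 ]
Upper-triangular form:
[ 5   2  -6 ]
[ 0  -3   1 ]
[ 0   0  -5 ]
det(A) = (-1)^1 * (5) * (-3) * (-5) = -75  (1 row swap -> sign -1)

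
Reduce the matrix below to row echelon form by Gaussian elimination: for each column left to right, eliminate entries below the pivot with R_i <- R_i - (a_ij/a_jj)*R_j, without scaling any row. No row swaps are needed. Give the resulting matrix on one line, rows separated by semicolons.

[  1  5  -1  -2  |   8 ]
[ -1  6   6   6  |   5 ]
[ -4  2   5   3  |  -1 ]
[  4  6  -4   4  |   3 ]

Forward elimination:
R2 <- R2 - (-1)*R1:  [  0  11   5   4  13 ]
R3 <- R3 - (-4)*R1:  [  0  22   1  -5  31 ]
R4 <- R4 - (4)*R1:  [   0  -14    0   12  -29 ]
R3 <- R3 - (2)*R2:  [   0    0   -9  -13    5 ]
R4 <- R4 - (-14/11)*R2:  [       0        0    70/11   188/11  -137/11 ]
R4 <- R4 - (-70/99)*R3:  [       0        0        0   782/99  -883/99 ]
Row echelon form:
[ 1   5  -1      -2  |        8 ]
[ 0  11   5       4  |       13 ]
[ 0   0  -9     -13  |        5 ]
[ 0   0   0  782/99  |  -883/99 ]

REF = [1 5 -1 -2 8; 0 11 5 4 13; 0 0 -9 -13 5; 0 0 0 782/99 -883/99]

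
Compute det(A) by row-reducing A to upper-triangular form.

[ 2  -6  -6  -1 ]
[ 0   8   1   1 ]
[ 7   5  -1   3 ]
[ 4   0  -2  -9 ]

Forward elimination:
R3 <- R3 - (7/2)*R1:  [    0    26    20  13/2 ]
R4 <- R4 - (2)*R1:  [  0  12  10  -7 ]
R3 <- R3 - (13/4)*R2:  [    0     0  67/4  13/4 ]
R4 <- R4 - (3/2)*R2:  [     0      0   17/2  -17/2 ]
R4 <- R4 - (34/67)*R3:  [       0        0        0  -680/67 ]
Upper-triangular form:
[ 2  -6    -6       -1 ]
[ 0   8     1        1 ]
[ 0   0  67/4     13/4 ]
[ 0   0     0  -680/67 ]
det(A) = (-1)^0 * (2) * (8) * (67/4) * (-680/67) = -2720  (0 row swaps -> sign +1)

det(A) = -2720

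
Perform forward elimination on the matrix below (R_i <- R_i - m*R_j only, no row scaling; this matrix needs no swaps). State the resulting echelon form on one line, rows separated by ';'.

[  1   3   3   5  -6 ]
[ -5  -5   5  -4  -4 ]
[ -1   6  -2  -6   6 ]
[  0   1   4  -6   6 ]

Forward elimination:
R2 <- R2 - (-5)*R1:  [   0   10   20   21  -34 ]
R3 <- R3 - (-1)*R1:  [  0   9   1  -1   0 ]
R3 <- R3 - (9/10)*R2:  [       0        0      -17  -199/10    153/5 ]
R4 <- R4 - (1/10)*R2:  [      0       0       2  -81/10    47/5 ]
R4 <- R4 - (-2/17)*R3:  [       0        0        0  -355/34       13 ]
Row echelon form:
[ 1   3    3        5     -6 ]
[ 0  10   20       21    -34 ]
[ 0   0  -17  -199/10  153/5 ]
[ 0   0    0  -355/34     13 ]

REF = [1 3 3 5 -6; 0 10 20 21 -34; 0 0 -17 -199/10 153/5; 0 0 0 -355/34 13]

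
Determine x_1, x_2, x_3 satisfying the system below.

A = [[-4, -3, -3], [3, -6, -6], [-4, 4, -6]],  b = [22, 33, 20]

(-1, -2, -4)

Forward elimination on [A|b]:
R2 <- R2 - (-3/4)*R1:  [     0  -33/4  -33/4   99/2 ]
R3 <- R3 - (1)*R1:  [  0   7  -3  -2 ]
R3 <- R3 - (-28/33)*R2:  [   0    0  -10   40 ]
Row echelon form:
[ -4     -3     -3  |    22 ]
[  0  -33/4  -33/4  |  99/2 ]
[  0      0    -10  |    40 ]
Back-substitution:
x_3 = (40) / -10 = -4
x_2 = (99/2 - (-33/4)*(-4)) / (-33/4) = -2
x_1 = (22 - (-3)*(-2) - (-3)*(-4)) / -4 = -1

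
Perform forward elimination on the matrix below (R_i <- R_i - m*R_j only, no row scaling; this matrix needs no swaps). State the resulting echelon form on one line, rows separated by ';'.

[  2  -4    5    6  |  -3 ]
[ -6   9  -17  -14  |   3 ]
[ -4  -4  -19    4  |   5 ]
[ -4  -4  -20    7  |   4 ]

Forward elimination:
R2 <- R2 - (-3)*R1:  [  0  -3  -2   4  -6 ]
R3 <- R3 - (-2)*R1:  [   0  -12   -9   16   -1 ]
R4 <- R4 - (-2)*R1:  [   0  -12  -10   19   -2 ]
R3 <- R3 - (4)*R2:  [  0   0  -1   0  23 ]
R4 <- R4 - (4)*R2:  [  0   0  -2   3  22 ]
R4 <- R4 - (2)*R3:  [   0    0    0    3  -24 ]
Row echelon form:
[ 2  -4   5  6  |   -3 ]
[ 0  -3  -2  4  |   -6 ]
[ 0   0  -1  0  |   23 ]
[ 0   0   0  3  |  -24 ]

REF = [2 -4 5 6 -3; 0 -3 -2 4 -6; 0 0 -1 0 23; 0 0 0 3 -24]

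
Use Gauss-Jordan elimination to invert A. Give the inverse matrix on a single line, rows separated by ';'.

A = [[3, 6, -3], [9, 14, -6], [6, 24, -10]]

inverse = [-1/15 1/5 -1/10; -9/10 1/5 3/20; -11/5 3/5 1/5]

Gauss-Jordan on [A | I]:
R1 <- (1/3)*R1:  [   1    2   -1  |  1/3    0    0 ]
R2 <- R2 - (9)*R1:  [  0  -4   3  |  -3   1   0 ]
R3 <- R3 - (6)*R1:  [  0  12  -4  |  -2   0   1 ]
R2 <- (1/-4)*R2:  [    0     1  -3/4  |   3/4  -1/4     0 ]
R1 <- R1 - (2)*R2:  [    1     0   1/2  |  -7/6   1/2     0 ]
R3 <- R3 - (12)*R2:  [   0    0    5  |  -11    3    1 ]
R3 <- (1/5)*R3:  [     0      0      1  |  -11/5    3/5    1/5 ]
R1 <- R1 - (1/2)*R3:  [     1      0      0  |  -1/15    1/5  -1/10 ]
R2 <- R2 - (-3/4)*R3:  [     0      1      0  |  -9/10    1/5   3/20 ]
Right block of [I | A^{-1}] is the inverse:
[ -1/15  1/5  -1/10 ]
[ -9/10  1/5   3/20 ]
[ -11/5  3/5    1/5 ]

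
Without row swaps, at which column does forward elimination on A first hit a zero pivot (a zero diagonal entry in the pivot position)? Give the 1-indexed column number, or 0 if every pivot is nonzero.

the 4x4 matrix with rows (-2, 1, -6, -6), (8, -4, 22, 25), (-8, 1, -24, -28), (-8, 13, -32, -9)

Naive forward elimination:
R2 <- R2 - (-4)*R1:  [  0   0  -2   1 ]
R3 <- R3 - (4)*R1:  [  0  -3   0  -4 ]
R4 <- R4 - (4)*R1:  [  0   9  -8  15 ]
Matrix at this point:
[ -2   1  -6  -6 ]
[  0   0  -2   1 ]
[  0  -3   0  -4 ]
[  0   9  -8  15 ]
Pivot entry (2,2) is zero but row 3 has -3 in column 2 -> naive elimination stops; a row interchange (e.g. R2 <-> R3) would be required here.

first zero-pivot column = 2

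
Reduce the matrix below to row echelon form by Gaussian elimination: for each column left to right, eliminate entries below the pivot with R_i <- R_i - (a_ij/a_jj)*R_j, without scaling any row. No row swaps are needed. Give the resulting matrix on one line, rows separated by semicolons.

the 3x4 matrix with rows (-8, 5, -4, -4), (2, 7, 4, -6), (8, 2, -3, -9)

Forward elimination:
R2 <- R2 - (-1/4)*R1:  [    0  33/4     3    -7 ]
R3 <- R3 - (-1)*R1:  [   0    7   -7  -13 ]
R3 <- R3 - (28/33)*R2:  [       0        0  -105/11  -233/33 ]
Row echelon form:
[ -8     5       -4       -4 ]
[  0  33/4        3       -7 ]
[  0     0  -105/11  -233/33 ]

REF = [-8 5 -4 -4; 0 33/4 3 -7; 0 0 -105/11 -233/33]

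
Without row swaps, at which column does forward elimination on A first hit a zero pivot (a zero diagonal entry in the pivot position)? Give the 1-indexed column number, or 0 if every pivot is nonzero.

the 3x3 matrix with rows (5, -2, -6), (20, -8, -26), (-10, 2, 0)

Naive forward elimination:
R2 <- R2 - (4)*R1:  [  0   0  -2 ]
R3 <- R3 - (-2)*R1:  [   0   -2  -12 ]
Matrix at this point:
[ 5  -2   -6 ]
[ 0   0   -2 ]
[ 0  -2  -12 ]
Pivot entry (2,2) is zero but row 3 has -2 in column 2 -> naive elimination stops; a row interchange (e.g. R2 <-> R3) would be required here.

first zero-pivot column = 2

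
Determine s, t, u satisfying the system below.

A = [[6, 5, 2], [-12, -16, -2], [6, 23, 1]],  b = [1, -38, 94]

Forward elimination on [A|b]:
R2 <- R2 - (-2)*R1:  [   0   -6    2  -36 ]
R3 <- R3 - (1)*R1:  [  0  18  -1  93 ]
R3 <- R3 - (-3)*R2:  [   0    0    5  -15 ]
Row echelon form:
[ 6   5  2  |    1 ]
[ 0  -6  2  |  -36 ]
[ 0   0  5  |  -15 ]
Back-substitution:
u = (-15) / 5 = -3
t = (-36 - (2)*(-3)) / -6 = 5
s = (1 - (5)*(5) - (2)*(-3)) / 6 = -3

(-3, 5, -3)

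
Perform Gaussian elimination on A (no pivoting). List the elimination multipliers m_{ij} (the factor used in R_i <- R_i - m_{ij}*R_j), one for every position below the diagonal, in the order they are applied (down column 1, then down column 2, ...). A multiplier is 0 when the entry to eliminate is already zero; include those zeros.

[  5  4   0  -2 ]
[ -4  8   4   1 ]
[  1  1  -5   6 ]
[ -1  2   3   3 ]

Forward elimination:
R2 <- R2 - (-4/5)*R1:  [    0  56/5     4  -3/5 ]
R3 <- R3 - (1/5)*R1:  [    0   1/5    -5  32/5 ]
R4 <- R4 - (-1/5)*R1:  [    0  14/5     3  13/5 ]
R3 <- R3 - (1/56)*R2:  [      0       0  -71/14  359/56 ]
R4 <- R4 - (1/4)*R2:  [    0     0     2  11/4 ]
R4 <- R4 - (-28/71)*R3:  [        0         0         0  1499/284 ]
Multipliers (in order of application): m_{21} = -4/5, m_{31} = 1/5, m_{41} = -1/5, m_{32} = 1/56, m_{42} = 1/4, m_{43} = -28/71

multipliers: -4/5, 1/5, -1/5, 1/56, 1/4, -28/71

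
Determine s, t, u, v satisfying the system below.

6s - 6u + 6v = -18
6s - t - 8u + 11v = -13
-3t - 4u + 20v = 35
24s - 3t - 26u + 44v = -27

Forward elimination on [A|b]:
R2 <- R2 - (1)*R1:  [  0  -1  -2   5   5 ]
R4 <- R4 - (4)*R1:  [  0  -3  -2  20  45 ]
R3 <- R3 - (3)*R2:  [  0   0   2   5  20 ]
R4 <- R4 - (3)*R2:  [  0   0   4   5  30 ]
R4 <- R4 - (2)*R3:  [   0    0    0   -5  -10 ]
Row echelon form:
[ 6   0  -6   6  |  -18 ]
[ 0  -1  -2   5  |    5 ]
[ 0   0   2   5  |   20 ]
[ 0   0   0  -5  |  -10 ]
Back-substitution:
v = (-10) / -5 = 2
u = (20 - (5)*(2)) / 2 = 5
t = (5 - (-2)*(5) - (5)*(2)) / -1 = -5
s = (-18 - (-6)*(5) - (6)*(2)) / 6 = 0

(0, -5, 5, 2)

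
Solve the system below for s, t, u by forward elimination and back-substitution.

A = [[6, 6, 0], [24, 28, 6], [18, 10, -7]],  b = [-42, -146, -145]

(-5, -2, 5)

Forward elimination on [A|b]:
R2 <- R2 - (4)*R1:  [  0   4   6  22 ]
R3 <- R3 - (3)*R1:  [   0   -8   -7  -19 ]
R3 <- R3 - (-2)*R2:  [  0   0   5  25 ]
Row echelon form:
[ 6  6  0  |  -42 ]
[ 0  4  6  |   22 ]
[ 0  0  5  |   25 ]
Back-substitution:
u = (25) / 5 = 5
t = (22 - (6)*(5)) / 4 = -2
s = (-42 - (6)*(-2)) / 6 = -5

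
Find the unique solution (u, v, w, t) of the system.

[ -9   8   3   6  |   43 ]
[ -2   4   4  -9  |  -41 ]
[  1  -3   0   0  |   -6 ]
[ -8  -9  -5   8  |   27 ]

Forward elimination on [A|b]:
R2 <- R2 - (2/9)*R1:  [      0    20/9    10/3   -31/3  -455/9 ]
R3 <- R3 - (-1/9)*R1:  [     0  -19/9    1/3    2/3  -11/9 ]
R4 <- R4 - (8/9)*R1:  [      0  -145/9   -23/3     8/3  -101/9 ]
R3 <- R3 - (-19/20)*R2:  [       0        0      7/2  -183/20   -197/4 ]
R4 <- R4 - (-29/4)*R2:  [       0        0     33/2   -289/4  -1511/4 ]
R4 <- R4 - (33/7)*R3:  [        0         0         0  -1019/35   -1019/7 ]
Row echelon form:
[ -9     8     3         6  |       43 ]
[  0  20/9  10/3     -31/3  |   -455/9 ]
[  0     0   7/2   -183/20  |   -197/4 ]
[  0     0     0  -1019/35  |  -1019/7 ]
Back-substitution:
t = (-1019/7) / (-1019/35) = 5
w = (-197/4 - (-183/20)*(5)) / (7/2) = -1
v = (-455/9 - (10/3)*(-1) - (-31/3)*(5)) / (20/9) = 2
u = (43 - (8)*(2) - (3)*(-1) - (6)*(5)) / -9 = 0

(0, 2, -1, 5)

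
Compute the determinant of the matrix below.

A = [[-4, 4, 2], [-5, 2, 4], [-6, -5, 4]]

Forward elimination:
R2 <- R2 - (5/4)*R1:  [   0   -3  3/2 ]
R3 <- R3 - (3/2)*R1:  [   0  -11    1 ]
R3 <- R3 - (11/3)*R2:  [    0     0  -9/2 ]
Upper-triangular form:
[ -4   4     2 ]
[  0  -3   3/2 ]
[  0   0  -9/2 ]
det(A) = (-1)^0 * (-4) * (-3) * (-9/2) = -54  (0 row swaps -> sign +1)

det(A) = -54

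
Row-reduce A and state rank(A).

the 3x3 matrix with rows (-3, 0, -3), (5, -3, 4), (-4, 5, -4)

rank(A) = 3

Row reduction:
R2 <- R2 - (-5/3)*R1:  [  0  -3  -1 ]
R3 <- R3 - (4/3)*R1:  [ 0  5  0 ]
R3 <- R3 - (-5/3)*R2:  [    0     0  -5/3 ]
Row echelon form:
[ -3   0    -3 ]
[  0  -3    -1 ]
[  0   0  -5/3 ]
Nonzero rows / pivot columns: 3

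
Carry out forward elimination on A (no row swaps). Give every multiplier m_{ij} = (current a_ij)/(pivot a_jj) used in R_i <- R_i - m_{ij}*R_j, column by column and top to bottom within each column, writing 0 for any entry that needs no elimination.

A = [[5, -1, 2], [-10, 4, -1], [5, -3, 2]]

multipliers: -2, 1, -1

Forward elimination:
R2 <- R2 - (-2)*R1:  [ 0  2  3 ]
R3 <- R3 - (1)*R1:  [  0  -2   0 ]
R3 <- R3 - (-1)*R2:  [ 0  0  3 ]
Multipliers (in order of application): m_{21} = -2, m_{31} = 1, m_{32} = -1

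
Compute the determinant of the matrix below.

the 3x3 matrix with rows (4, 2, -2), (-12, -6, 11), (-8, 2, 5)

Forward elimination:
R2 <- R2 - (-3)*R1:  [ 0  0  5 ]
R3 <- R3 - (-2)*R1:  [ 0  6  1 ]
R2 <-> R3   (pivot in column 2 was zero)
[ 4  2  -2 ]
[ 0  6   1 ]
[ 0  0   5 ]
Upper-triangular form:
[ 4  2  -2 ]
[ 0  6   1 ]
[ 0  0   5 ]
det(A) = (-1)^1 * (4) * (6) * (5) = -120  (1 row swap -> sign -1)

det(A) = -120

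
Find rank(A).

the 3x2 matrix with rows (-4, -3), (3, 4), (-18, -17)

rank(A) = 2

Row reduction:
R2 <- R2 - (-3/4)*R1:  [   0  7/4 ]
R3 <- R3 - (9/2)*R1:  [    0  -7/2 ]
R3 <- R3 - (-2)*R2:  [ 0  0 ]
Row echelon form:
[ -4   -3 ]
[  0  7/4 ]
[  0    0 ]
Nonzero rows / pivot columns: 2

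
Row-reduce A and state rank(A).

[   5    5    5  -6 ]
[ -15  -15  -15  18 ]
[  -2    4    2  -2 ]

Row reduction:
R2 <- R2 - (-3)*R1:  [ 0  0  0  0 ]
R3 <- R3 - (-2/5)*R1:  [     0      6      4  -22/5 ]
R2 <-> R3   (pivot in column 2 was zero)
[ 5  5  5     -6 ]
[ 0  6  4  -22/5 ]
[ 0  0  0      0 ]
Row echelon form:
[ 5  5  5     -6 ]
[ 0  6  4  -22/5 ]
[ 0  0  0      0 ]
Nonzero rows / pivot columns: 2

rank(A) = 2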